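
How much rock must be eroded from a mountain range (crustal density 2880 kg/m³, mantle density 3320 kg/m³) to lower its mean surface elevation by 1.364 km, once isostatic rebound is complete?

10.3 km

Net drop Δ = e − u = e − e ρ_c/ρ_m = e (ρ_m − ρ_c)/ρ_m.
e = Δ ρ_m/(ρ_m − ρ_c) = 1.364 km × 3320/440 = 10.3 km.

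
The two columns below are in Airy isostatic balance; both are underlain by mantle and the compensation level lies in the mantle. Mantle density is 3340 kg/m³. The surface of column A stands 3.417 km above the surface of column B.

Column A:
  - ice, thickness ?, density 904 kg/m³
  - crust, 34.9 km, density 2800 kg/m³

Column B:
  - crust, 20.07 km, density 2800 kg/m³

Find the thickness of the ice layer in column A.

Take the compensation level at the base of the deeper column (depth z_c below the surface of column A) and equate Σ ρ_i t_i down to z_c; mantle fills any gap and the z_c terms cancel.
Column A: x×904 + 34.9×2800 + (z_c − 34.9 − x)×3340
Column B: 3.417×0 + 20.07×2800 + (z_c − 3.417 − 20.07)×3340
The z_c×3340 term appears on both sides and cancels. Collect the known terms of each column as K = Σ(ρt)_known − 3340 × (depth of known layers): K_A = 97720 − 3340×34.9 = −18846; K_B = 56196 − 3340×(3.417 + 20.07) = −22250.58.
Balance: K_A − x×(3340 − 904) = K_B, so x = (K_A − K_B)/(3340 − 904) = 3404.58/2436 = 1.4 km.

1.4 km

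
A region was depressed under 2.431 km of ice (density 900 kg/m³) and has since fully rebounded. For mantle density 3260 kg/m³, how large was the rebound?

0.671 km

Removing the load lets mantle flow back in; uplift u satisfies ρ_ice t = ρ_m u.
u = t ρ_ice/ρ_m = 2.431 km × 900/3260 = 0.671 km.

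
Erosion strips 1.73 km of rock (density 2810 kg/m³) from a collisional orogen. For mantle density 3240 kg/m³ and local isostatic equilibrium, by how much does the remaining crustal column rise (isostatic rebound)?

Unloading: uplift u = e ρ_c/ρ_m = 1.73 km × 2810/3240 = 1.5 km.

1.5 km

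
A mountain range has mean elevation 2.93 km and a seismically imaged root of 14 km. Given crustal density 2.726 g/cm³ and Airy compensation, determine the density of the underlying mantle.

3.3 g/cm³

Airy balance: ρ_c h = (ρ_m − ρ_c) r → ρ_m = ρ_c (1 + h/r).
ρ_m = 2.726 × (1 + 2.93 km/14 km) = 3.3 g/cm³.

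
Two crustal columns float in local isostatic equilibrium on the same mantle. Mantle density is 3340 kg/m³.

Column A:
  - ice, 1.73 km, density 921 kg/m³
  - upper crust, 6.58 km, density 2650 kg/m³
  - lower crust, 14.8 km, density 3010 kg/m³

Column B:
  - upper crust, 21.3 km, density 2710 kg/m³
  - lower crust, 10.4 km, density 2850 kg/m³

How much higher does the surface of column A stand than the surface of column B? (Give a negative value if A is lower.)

For any compensation level in the mantle, the mantle terms cancel and isostasy reduces to e = (Σt_A − Σt_B) − (Σ(ρt)_A − Σ(ρt)_B) / ρ_m.
Σt_A = 23.11 km; Σt_B = 31.7 km; Σ(ρt)_A = 63578.33; Σ(ρt)_B = 87363 (in km·kg/m³).
e = (23.11 − 31.7) − (63578.33 − 87363) / 3340 = −1.47 km.

−1.47 km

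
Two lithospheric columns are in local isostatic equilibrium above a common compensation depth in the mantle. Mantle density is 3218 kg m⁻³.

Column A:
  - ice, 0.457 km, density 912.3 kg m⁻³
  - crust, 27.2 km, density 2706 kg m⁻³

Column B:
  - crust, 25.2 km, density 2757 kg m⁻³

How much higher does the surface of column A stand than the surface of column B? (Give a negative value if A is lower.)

For any compensation level in the mantle, the mantle terms cancel and isostasy reduces to e = (Σt_A − Σt_B) − (Σ(ρt)_A − Σ(ρt)_B) / ρ_m.
Σt_A = 27.657 km; Σt_B = 25.2 km; Σ(ρt)_A = 74020.1211; Σ(ρt)_B = 69476.4 (in km·kg m⁻³).
e = (27.657 − 25.2) − (74020.1211 − 69476.4) / 3218 = 1.05 km.

1.05 km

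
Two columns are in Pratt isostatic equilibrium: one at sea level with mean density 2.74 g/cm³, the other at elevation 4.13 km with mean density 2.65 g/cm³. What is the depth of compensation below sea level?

122 km

ρ_ref D = ρ (D + h) → D (ρ_ref − ρ) = ρ h.
D = ρ h/(ρ_ref − ρ) = 2.65 × 4.13 km/(2.74 − 2.65) = 122 km.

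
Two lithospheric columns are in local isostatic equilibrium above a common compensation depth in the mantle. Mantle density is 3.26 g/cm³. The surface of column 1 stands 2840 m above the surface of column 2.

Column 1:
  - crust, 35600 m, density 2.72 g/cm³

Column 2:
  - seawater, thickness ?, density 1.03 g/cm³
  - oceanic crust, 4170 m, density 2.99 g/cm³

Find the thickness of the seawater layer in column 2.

Take the compensation level at the base of the deeper column (depth z_c below the surface of column 1) and equate Σ ρ_i t_i down to z_c; mantle fills any gap and the z_c terms cancel.
Column 1: 35600×2.72 + (z_c − 35600)×3.26
Column 2: 2840×0 + x×1.03 + 4170×2.99 + (z_c − 2840 − 4170 − x)×3.26
The z_c×3.26 term appears on both sides and cancels. Collect the known terms of each column as K = Σ(ρt)_known − 3.26 × (depth of known layers): K_1 = 96832 − 3.26×35600 = −19224; K_2 = 12468.3 − 3.26×(2840 + 4170) = −10384.3.
Balance: K_1 = K_2 − x×(3.26 − 1.03), so x = (K_2 − K_1)/(3.26 − 1.03) = 8839.7/2.23 = 3960 m.

3960 m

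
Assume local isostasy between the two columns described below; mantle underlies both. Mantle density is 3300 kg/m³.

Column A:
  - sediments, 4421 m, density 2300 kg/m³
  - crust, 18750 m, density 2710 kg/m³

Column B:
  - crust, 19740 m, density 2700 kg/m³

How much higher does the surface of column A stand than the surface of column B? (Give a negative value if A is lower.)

For any compensation level in the mantle, the mantle terms cancel and isostasy reduces to e = (Σt_A − Σt_B) − (Σ(ρt)_A − Σ(ρt)_B) / ρ_m.
Σt_A = 23171 m; Σt_B = 19740 m; Σ(ρt)_A = 60980800; Σ(ρt)_B = 53298000 (in m·kg/m³).
e = (23171 − 19740) − (60980800 − 53298000) / 3300 = 1100 m.

1100 m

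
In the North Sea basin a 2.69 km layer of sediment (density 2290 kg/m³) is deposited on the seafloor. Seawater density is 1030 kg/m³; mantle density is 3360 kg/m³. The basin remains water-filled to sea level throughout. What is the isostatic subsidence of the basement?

1.45 km

Submarine loading: the sediment displaces seawater, and the subsidence is in turn flooded, so s (ρ_m − ρ_w) = t (ρ_sed − ρ_w).
s = 2.69 km × (2290 − 1030) / (3360 − 1030) = 1.45 km.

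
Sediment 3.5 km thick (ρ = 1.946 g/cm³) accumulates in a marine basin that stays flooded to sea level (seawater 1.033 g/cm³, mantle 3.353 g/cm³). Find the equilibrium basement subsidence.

1.38 km

Submarine loading: the sediment displaces seawater, and the subsidence is in turn flooded, so s (ρ_m − ρ_w) = t (ρ_sed − ρ_w).
s = 3.5 km × (1.946 − 1.033) / (3.353 − 1.033) = 1.38 km.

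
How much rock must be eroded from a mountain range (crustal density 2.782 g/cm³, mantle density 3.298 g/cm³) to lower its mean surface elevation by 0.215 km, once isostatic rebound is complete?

1.37 km

Net drop Δ = e − u = e − e ρ_c/ρ_m = e (ρ_m − ρ_c)/ρ_m.
e = Δ ρ_m/(ρ_m − ρ_c) = 0.215 km × 3.298/0.516 = 1.37 km.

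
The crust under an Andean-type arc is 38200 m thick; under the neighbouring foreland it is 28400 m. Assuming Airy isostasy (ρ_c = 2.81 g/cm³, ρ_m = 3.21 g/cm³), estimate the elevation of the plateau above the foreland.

1220 m

Excess crust Δ = 38200 m − 28400 m = 9800 m, split between elevation h and root r with h + r = Δ.
Airy balance ρ_c h = (ρ_m − ρ_c) r gives r = h ρ_c/(ρ_m − ρ_c), so h (1 + ρ_c/(ρ_m − ρ_c)) = Δ, i.e. h = Δ (ρ_m − ρ_c)/ρ_m.
h = 9800 m × 0.4/3.21 = 1220 m.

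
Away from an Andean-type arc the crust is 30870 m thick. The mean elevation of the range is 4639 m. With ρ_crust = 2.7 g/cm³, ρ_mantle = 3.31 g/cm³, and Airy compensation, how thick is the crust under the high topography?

56000 m

Root depth r = h ρ_c / (ρ_m − ρ_c) = 4639 m × 2.7 / 0.61 = 20530 m.
Total thickness = T + h + r = 30870 m + 4639 m + 20530 m = 56000 m.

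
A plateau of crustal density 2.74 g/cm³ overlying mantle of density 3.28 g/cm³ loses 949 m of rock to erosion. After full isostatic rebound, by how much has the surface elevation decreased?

156 m

Rebound u = e ρ_c/ρ_m = 949 m × 2.74/3.28 = 792.8 m.
Net surface drop = e − u = 949 m − 792.8 m = e (ρ_m − ρ_c)/ρ_m = 156 m.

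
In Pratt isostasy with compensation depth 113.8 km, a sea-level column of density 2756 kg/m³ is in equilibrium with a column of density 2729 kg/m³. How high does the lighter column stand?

1.13 km

ρ_ref D = ρ (D + h) → h = D (ρ_ref − ρ)/ρ.
h = 113.8 km × (2756 − 2729)/2729 = 1.13 km.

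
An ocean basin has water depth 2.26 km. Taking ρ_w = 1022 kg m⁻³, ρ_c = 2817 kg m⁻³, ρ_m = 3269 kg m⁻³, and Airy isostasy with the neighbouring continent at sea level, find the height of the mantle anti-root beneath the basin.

8.97 km

Equating mass per unit area of the two columns: replacing crust with seawater at the top is compensated by replacing crust with mantle at the base: d (ρ_c − ρ_w) = a (ρ_m − ρ_c).
a = d (ρ_c − ρ_w)/(ρ_m − ρ_c) = 2.26 km × 1795/452 = 8.97 km.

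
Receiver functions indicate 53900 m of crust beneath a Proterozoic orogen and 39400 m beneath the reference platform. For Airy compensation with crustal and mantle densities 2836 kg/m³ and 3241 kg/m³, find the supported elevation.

Excess crust Δ = 53900 m − 39400 m = 14500 m, split between elevation h and root r with h + r = Δ.
Airy balance ρ_c h = (ρ_m − ρ_c) r gives r = h ρ_c/(ρ_m − ρ_c), so h (1 + ρ_c/(ρ_m − ρ_c)) = Δ, i.e. h = Δ (ρ_m − ρ_c)/ρ_m.
h = 14500 m × 405/3241 = 1810 m.

1810 m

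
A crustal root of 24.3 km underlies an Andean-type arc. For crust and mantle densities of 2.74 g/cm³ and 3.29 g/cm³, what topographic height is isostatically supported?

4.88 km

In Airy isostatic equilibrium: ρ_c h = (ρ_m − ρ_c) r.
h = r (ρ_m − ρ_c) / ρ_c = 24.3 km × (3.29 − 2.74) / 2.74 = 4.88 km.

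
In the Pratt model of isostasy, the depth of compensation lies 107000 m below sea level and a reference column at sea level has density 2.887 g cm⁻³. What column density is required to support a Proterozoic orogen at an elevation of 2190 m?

Pratt balance: ρ_ref D = ρ (D + h).
ρ = ρ_ref D/(D + h) = 2.887 × 107000 m/(107000 m + 2190 m) = 2.83 g cm⁻³.

2.83 g cm⁻³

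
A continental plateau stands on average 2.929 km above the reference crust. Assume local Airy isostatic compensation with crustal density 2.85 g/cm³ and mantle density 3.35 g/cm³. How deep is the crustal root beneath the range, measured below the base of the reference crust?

16.7 km

For local isostatic compensation: the weight of the topography is balanced by the buoyancy of the root, ρ_c h = (ρ_m − ρ_c) r.
r = h · ρ_c / (ρ_m − ρ_c) = 2.929 km × 2.85 / (3.35 − 2.85) = 16.7 km.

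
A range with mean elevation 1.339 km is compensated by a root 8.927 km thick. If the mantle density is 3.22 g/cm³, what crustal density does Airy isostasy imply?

2.8 g/cm³

ρ_c h = (ρ_m − ρ_c) r → ρ_c (h + r) = ρ_m r → ρ_c = ρ_m r / (h + r).
ρ_c = 3.22 × 8.927 km / (1.339 km + 8.927 km) = 2.8 g/cm³.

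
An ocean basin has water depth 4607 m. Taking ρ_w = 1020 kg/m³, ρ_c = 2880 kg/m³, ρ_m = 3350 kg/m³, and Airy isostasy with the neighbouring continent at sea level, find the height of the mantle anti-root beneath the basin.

18200 m

Equating mass per unit area of the two columns: replacing crust with seawater at the top is compensated by replacing crust with mantle at the base: d (ρ_c − ρ_w) = a (ρ_m − ρ_c).
a = d (ρ_c − ρ_w)/(ρ_m − ρ_c) = 4607 m × 1860/470 = 18200 m.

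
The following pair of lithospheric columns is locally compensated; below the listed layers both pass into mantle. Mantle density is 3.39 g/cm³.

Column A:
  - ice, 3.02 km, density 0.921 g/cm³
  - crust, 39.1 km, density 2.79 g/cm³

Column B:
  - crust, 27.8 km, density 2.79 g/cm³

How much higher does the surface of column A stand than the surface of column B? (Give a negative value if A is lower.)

For any compensation level in the mantle, the mantle terms cancel and isostasy reduces to e = (Σt_A − Σt_B) − (Σ(ρt)_A − Σ(ρt)_B) / ρ_m.
Σt_A = 42.12 km; Σt_B = 27.8 km; Σ(ρt)_A = 111.87042; Σ(ρt)_B = 77.562 (in km·g/cm³).
e = (42.12 − 27.8) − (111.87042 − 77.562) / 3.39 = 4.2 km.

4.2 km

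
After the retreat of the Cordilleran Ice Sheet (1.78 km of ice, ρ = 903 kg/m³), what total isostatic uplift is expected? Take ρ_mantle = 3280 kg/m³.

0.49 km

Removing the load lets mantle flow back in; uplift u satisfies ρ_ice t = ρ_m u.
u = t ρ_ice/ρ_m = 1.78 km × 903/3280 = 0.49 km.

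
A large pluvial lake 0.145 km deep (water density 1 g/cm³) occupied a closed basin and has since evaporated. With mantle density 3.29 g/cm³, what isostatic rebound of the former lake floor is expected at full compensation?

u = d ρ_w/ρ_m = 0.145 km × 1/3.29 = 0.0441 km.

0.0441 km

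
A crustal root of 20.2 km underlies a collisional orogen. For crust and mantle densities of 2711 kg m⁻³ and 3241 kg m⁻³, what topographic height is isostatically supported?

3.95 km

Equating mass per unit area of the two columns: ρ_c h = (ρ_m − ρ_c) r.
h = r (ρ_m − ρ_c) / ρ_c = 20.2 km × (3241 − 2711) / 2711 = 3.95 km.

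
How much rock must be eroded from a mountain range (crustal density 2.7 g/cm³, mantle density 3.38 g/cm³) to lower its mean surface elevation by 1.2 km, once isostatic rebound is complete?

5.96 km

Net drop Δ = e − u = e − e ρ_c/ρ_m = e (ρ_m − ρ_c)/ρ_m.
e = Δ ρ_m/(ρ_m − ρ_c) = 1.2 km × 3.38/0.68 = 5.96 km.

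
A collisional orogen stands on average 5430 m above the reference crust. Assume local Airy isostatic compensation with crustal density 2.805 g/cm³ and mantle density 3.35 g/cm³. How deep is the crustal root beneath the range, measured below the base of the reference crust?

27900 m

Equating mass per unit area of the two columns: the weight of the topography is balanced by the buoyancy of the root, ρ_c h = (ρ_m − ρ_c) r.
r = h · ρ_c / (ρ_m − ρ_c) = 5430 m × 2.805 / (3.35 − 2.805) = 27900 m.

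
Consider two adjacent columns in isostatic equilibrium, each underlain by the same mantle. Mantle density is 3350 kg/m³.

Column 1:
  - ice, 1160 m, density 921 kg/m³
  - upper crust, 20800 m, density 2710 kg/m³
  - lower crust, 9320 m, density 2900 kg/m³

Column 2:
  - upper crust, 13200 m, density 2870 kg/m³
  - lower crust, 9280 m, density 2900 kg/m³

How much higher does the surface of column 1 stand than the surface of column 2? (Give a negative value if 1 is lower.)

2930 m

For any compensation level in the mantle, the mantle terms cancel and isostasy reduces to e = (Σt_1 − Σt_2) − (Σ(ρt)_1 − Σ(ρt)_2) / ρ_m.
Σt_1 = 31280 m; Σt_2 = 22480 m; Σ(ρt)_1 = 84464360; Σ(ρt)_2 = 64796000 (in m·kg/m³).
e = (31280 − 22480) − (84464360 − 64796000) / 3350 = 2930 m.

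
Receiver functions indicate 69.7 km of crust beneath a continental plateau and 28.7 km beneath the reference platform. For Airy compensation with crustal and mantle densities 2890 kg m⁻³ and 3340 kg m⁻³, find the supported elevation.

Excess crust Δ = 69.7 km − 28.7 km = 41 km, split between elevation h and root r with h + r = Δ.
Airy balance ρ_c h = (ρ_m − ρ_c) r gives r = h ρ_c/(ρ_m − ρ_c), so h (1 + ρ_c/(ρ_m − ρ_c)) = Δ, i.e. h = Δ (ρ_m − ρ_c)/ρ_m.
h = 41 km × 450/3340 = 5.52 km.

5.52 km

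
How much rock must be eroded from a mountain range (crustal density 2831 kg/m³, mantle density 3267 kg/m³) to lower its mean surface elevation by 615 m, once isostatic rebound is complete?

Net drop Δ = e − u = e − e ρ_c/ρ_m = e (ρ_m − ρ_c)/ρ_m.
e = Δ ρ_m/(ρ_m − ρ_c) = 615 m × 3267/436 = 4610 m.

4610 m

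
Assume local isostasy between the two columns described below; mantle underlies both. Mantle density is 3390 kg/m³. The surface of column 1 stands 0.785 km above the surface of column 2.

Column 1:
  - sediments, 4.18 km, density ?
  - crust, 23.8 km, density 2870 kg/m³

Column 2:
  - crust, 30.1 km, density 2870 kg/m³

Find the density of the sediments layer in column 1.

Take the compensation level at the base of the deeper column (depth z_c below the surface of column 1) and equate Σ ρ_i t_i down to z_c; mantle fills any gap and the z_c terms cancel.
Column 1: 4.18×ρ + 23.8×2870 + (z_c − 27.98)×3390
Column 2: 0.785×0 + 30.1×2870 + (z_c − 0.785 − 30.1)×3390
The z_c×3390 term appears on both sides and cancels. Collect the known terms of each column as K = Σ(ρt)_known − 3390 × (depth of known layers): K_1 = 68306 − 3390×27.98 = −26546.2; K_2 = 86387 − 3390×(0.785 + 30.1) = −18313.15.
Balance: K_1 + 4.18×ρ = K_2, so ρ = (K_2 − K_1)/4.18 = 8233.05/4.18 = 1970 kg/m³.

1970 kg/m³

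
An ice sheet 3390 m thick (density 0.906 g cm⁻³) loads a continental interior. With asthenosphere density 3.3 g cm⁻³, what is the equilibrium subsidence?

931 m

Isostatic balance requires: the ice load ρ_ice t is balanced by mantle displaced below, ρ_m s.
s = t ρ_ice / ρ_m = 3390 m × 0.906/3.3 = 931 m.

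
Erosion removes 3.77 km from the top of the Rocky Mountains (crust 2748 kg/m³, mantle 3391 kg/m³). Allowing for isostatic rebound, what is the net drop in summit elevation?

Rebound u = e ρ_c/ρ_m = 3.77 km × 2748/3391 = 3.055 km.
Net surface drop = e − u = 3.77 km − 3.055 km = e (ρ_m − ρ_c)/ρ_m = 0.715 km.

0.715 km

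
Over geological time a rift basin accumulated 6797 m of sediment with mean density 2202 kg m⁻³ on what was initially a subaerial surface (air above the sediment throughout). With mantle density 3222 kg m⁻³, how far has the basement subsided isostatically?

4650 m

Subaerial load: s = t ρ_sed / ρ_m = 6797 m × 2202/3222 = 4650 m.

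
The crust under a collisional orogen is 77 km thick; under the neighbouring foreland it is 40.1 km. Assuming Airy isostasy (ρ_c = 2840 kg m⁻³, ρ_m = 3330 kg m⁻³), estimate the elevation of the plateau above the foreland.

5.43 km

Excess crust Δ = 77 km − 40.1 km = 36.9 km, split between elevation h and root r with h + r = Δ.
Airy balance ρ_c h = (ρ_m − ρ_c) r gives r = h ρ_c/(ρ_m − ρ_c), so h (1 + ρ_c/(ρ_m − ρ_c)) = Δ, i.e. h = Δ (ρ_m − ρ_c)/ρ_m.
h = 36.9 km × 490/3330 = 5.43 km.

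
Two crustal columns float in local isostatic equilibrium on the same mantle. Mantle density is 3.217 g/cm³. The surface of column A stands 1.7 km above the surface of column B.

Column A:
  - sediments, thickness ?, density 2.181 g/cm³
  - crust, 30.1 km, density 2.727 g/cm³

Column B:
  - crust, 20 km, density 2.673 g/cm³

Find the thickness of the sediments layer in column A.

1.54 km

Take the compensation level at the base of the deeper column (depth z_c below the surface of column A) and equate Σ ρ_i t_i down to z_c; mantle fills any gap and the z_c terms cancel.
Column A: x×2.181 + 30.1×2.727 + (z_c − 30.1 − x)×3.217
Column B: 1.7×0 + 20×2.673 + (z_c − 1.7 − 20)×3.217
The z_c×3.217 term appears on both sides and cancels. Collect the known terms of each column as K = Σ(ρt)_known − 3.217 × (depth of known layers): K_A = 82.0827 − 3.217×30.1 = −14.749; K_B = 53.46 − 3.217×(1.7 + 20) = −16.3489.
Balance: K_A − x×(3.217 − 2.181) = K_B, so x = (K_A − K_B)/(3.217 − 2.181) = 1.5999/1.036 = 1.54 km.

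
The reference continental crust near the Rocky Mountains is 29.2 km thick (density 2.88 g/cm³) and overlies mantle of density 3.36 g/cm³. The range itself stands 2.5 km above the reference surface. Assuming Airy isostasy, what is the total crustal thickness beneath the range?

46.7 km

Root depth r = h ρ_c / (ρ_m − ρ_c) = 2.5 km × 2.88 / 0.48 = 15 km.
Total thickness = T + h + r = 29.2 km + 2.5 km + 15 km = 46.7 km.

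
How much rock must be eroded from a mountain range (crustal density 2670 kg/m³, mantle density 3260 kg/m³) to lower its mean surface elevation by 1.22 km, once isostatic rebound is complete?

Net drop Δ = e − u = e − e ρ_c/ρ_m = e (ρ_m − ρ_c)/ρ_m.
e = Δ ρ_m/(ρ_m − ρ_c) = 1.22 km × 3260/590 = 6.74 km.

6.74 km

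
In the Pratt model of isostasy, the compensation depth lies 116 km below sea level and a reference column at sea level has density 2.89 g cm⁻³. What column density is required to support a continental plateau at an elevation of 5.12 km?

Pratt balance: ρ_ref D = ρ (D + h).
ρ = ρ_ref D/(D + h) = 2.89 × 116 km/(116 km + 5.12 km) = 2.77 g cm⁻³.

2.77 g cm⁻³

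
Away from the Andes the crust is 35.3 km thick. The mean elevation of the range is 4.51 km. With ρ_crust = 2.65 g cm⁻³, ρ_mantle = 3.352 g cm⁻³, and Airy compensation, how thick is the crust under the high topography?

56.8 km

Root depth r = h ρ_c / (ρ_m − ρ_c) = 4.51 km × 2.65 / 0.702 = 17.02 km.
Total thickness = T + h + r = 35.3 km + 4.51 km + 17.02 km = 56.8 km.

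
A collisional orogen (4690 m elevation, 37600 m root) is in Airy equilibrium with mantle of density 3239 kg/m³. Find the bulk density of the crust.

ρ_c h = (ρ_m − ρ_c) r → ρ_c (h + r) = ρ_m r → ρ_c = ρ_m r / (h + r).
ρ_c = 3239 × 37600 m / (4690 m + 37600 m) = 2880 kg/m³.

2880 kg/m³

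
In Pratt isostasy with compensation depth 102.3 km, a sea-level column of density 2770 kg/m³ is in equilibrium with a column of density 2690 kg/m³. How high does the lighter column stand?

3.04 km

ρ_ref D = ρ (D + h) → h = D (ρ_ref − ρ)/ρ.
h = 102.3 km × (2770 − 2690)/2690 = 3.04 km.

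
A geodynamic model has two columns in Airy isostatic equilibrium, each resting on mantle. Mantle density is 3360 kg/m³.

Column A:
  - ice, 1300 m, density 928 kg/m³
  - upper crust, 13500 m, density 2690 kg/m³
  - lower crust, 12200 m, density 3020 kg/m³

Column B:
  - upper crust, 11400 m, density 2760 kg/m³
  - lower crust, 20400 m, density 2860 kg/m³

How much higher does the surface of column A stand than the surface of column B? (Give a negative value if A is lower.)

For any compensation level in the mantle, the mantle terms cancel and isostasy reduces to e = (Σt_A − Σt_B) − (Σ(ρt)_A − Σ(ρt)_B) / ρ_m.
Σt_A = 27000 m; Σt_B = 31800 m; Σ(ρt)_A = 74365400; Σ(ρt)_B = 89808000 (in m·kg/m³).
e = (27000 − 31800) − (74365400 − 89808000) / 3360 = −204 m.

−204 m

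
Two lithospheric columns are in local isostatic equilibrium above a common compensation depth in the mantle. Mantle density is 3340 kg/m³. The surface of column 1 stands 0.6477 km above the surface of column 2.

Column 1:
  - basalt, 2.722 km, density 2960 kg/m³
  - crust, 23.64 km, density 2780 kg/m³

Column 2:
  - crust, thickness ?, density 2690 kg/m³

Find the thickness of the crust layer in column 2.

18.6 km

Take the compensation level at the base of the deeper column (depth z_c below the surface of column 1) and equate Σ ρ_i t_i down to z_c; mantle fills any gap and the z_c terms cancel.
Column 1: 2.722×2960 + 23.64×2780 + (z_c − 26.362)×3340
Column 2: 0.6477×0 + x×2690 + (z_c − 0.6477 − 0 − x)×3340
The z_c×3340 term appears on both sides and cancels. Collect the known terms of each column as K = Σ(ρt)_known − 3340 × (depth of known layers): K_1 = 73776.32 − 3340×26.362 = −14272.76; K_2 = 0 − 3340×(0.6477 + 0) = −2163.318.
Balance: K_1 = K_2 − x×(3340 − 2690), so x = (K_2 − K_1)/(3340 − 2690) = 12109.4/650 = 18.6 km.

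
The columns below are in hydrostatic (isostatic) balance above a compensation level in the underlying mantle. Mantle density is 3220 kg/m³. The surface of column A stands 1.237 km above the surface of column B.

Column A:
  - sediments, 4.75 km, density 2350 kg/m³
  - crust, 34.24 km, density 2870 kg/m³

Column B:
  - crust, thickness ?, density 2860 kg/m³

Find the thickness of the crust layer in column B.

33.7 km

Take the compensation level at the base of the deeper column (depth z_c below the surface of column A) and equate Σ ρ_i t_i down to z_c; mantle fills any gap and the z_c terms cancel.
Column A: 4.75×2350 + 34.24×2870 + (z_c − 38.99)×3220
Column B: 1.237×0 + x×2860 + (z_c − 1.237 − 0 − x)×3220
The z_c×3220 term appears on both sides and cancels. Collect the known terms of each column as K = Σ(ρt)_known − 3220 × (depth of known layers): K_A = 109431.3 − 3220×38.99 = −16116.5; K_B = 0 − 3220×(1.237 + 0) = −3983.14.
Balance: K_A = K_B − x×(3220 − 2860), so x = (K_B − K_A)/(3220 − 2860) = 12133.4/360 = 33.7 km.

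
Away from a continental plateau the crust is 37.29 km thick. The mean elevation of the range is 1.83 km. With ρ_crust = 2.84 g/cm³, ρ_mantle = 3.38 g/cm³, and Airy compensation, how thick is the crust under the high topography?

48.7 km

Root depth r = h ρ_c / (ρ_m − ρ_c) = 1.83 km × 2.84 / 0.54 = 9.624 km.
Total thickness = T + h + r = 37.29 km + 1.83 km + 9.624 km = 48.7 km.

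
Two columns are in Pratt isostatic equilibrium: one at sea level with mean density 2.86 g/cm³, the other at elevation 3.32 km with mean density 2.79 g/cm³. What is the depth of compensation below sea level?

132 km

ρ_ref D = ρ (D + h) → D (ρ_ref − ρ) = ρ h.
D = ρ h/(ρ_ref − ρ) = 2.79 × 3.32 km/(2.86 − 2.79) = 132 km.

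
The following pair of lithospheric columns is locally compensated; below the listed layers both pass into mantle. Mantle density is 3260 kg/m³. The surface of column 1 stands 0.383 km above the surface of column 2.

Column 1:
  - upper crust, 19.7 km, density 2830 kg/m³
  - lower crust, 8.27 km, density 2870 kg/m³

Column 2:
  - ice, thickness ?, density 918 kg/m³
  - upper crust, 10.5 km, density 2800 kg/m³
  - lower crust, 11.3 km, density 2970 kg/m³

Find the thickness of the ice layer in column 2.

Take the compensation level at the base of the deeper column (depth z_c below the surface of column 1) and equate Σ ρ_i t_i down to z_c; mantle fills any gap and the z_c terms cancel.
Column 1: 19.7×2830 + 8.27×2870 + (z_c − 27.97)×3260
Column 2: 0.383×0 + x×918 + 10.5×2800 + 11.3×2970 + (z_c − 0.383 − 21.8 − x)×3260
The z_c×3260 term appears on both sides and cancels. Collect the known terms of each column as K = Σ(ρt)_known − 3260 × (depth of known layers): K_1 = 79485.9 − 3260×27.97 = −11696.3; K_2 = 62961 − 3260×(0.383 + 21.8) = −9355.58.
Balance: K_1 = K_2 − x×(3260 − 918), so x = (K_2 − K_1)/(3260 − 918) = 2340.72/2342 = 0.999 km.

0.999 km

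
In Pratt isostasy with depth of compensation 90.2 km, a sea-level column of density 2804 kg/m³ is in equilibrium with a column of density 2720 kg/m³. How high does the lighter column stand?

ρ_ref D = ρ (D + h) → h = D (ρ_ref − ρ)/ρ.
h = 90.2 km × (2804 − 2720)/2720 = 2.79 km.

2.79 km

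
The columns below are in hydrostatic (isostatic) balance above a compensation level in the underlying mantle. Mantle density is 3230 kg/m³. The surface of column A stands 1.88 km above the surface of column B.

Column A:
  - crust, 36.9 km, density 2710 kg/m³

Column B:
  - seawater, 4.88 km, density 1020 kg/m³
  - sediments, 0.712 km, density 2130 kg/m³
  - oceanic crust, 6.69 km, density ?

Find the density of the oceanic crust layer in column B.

3000 kg/m³

Take the compensation level at the base of the deeper column (depth z_c below the surface of column A) and equate Σ ρ_i t_i down to z_c; mantle fills any gap and the z_c terms cancel.
Column A: 36.9×2710 + (z_c − 36.9)×3230
Column B: 1.88×0 + 4.88×1020 + 0.712×2130 + 6.69×ρ + (z_c − 1.88 − 12.282)×3230
The z_c×3230 term appears on both sides and cancels. Collect the known terms of each column as K = Σ(ρt)_known − 3230 × (depth of known layers): K_A = 99999 − 3230×36.9 = −19188; K_B = 6494.16 − 3230×(1.88 + 12.282) = −39249.1.
Balance: K_A = K_B + 6.69×ρ, so ρ = (K_A − K_B)/6.69 = 20061.1/6.69 = 3000 kg/m³.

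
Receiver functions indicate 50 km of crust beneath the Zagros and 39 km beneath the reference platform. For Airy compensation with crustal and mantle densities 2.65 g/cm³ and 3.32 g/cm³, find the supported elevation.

Excess crust Δ = 50 km − 39 km = 11 km, split between elevation h and root r with h + r = Δ.
Airy balance ρ_c h = (ρ_m − ρ_c) r gives r = h ρ_c/(ρ_m − ρ_c), so h (1 + ρ_c/(ρ_m − ρ_c)) = Δ, i.e. h = Δ (ρ_m − ρ_c)/ρ_m.
h = 11 km × 0.67/3.32 = 2.22 km.

2.22 km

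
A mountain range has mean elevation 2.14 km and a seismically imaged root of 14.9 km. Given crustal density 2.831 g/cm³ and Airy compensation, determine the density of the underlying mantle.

3.24 g/cm³

Airy balance: ρ_c h = (ρ_m − ρ_c) r → ρ_m = ρ_c (1 + h/r).
ρ_m = 2.831 × (1 + 2.14 km/14.9 km) = 3.24 g/cm³.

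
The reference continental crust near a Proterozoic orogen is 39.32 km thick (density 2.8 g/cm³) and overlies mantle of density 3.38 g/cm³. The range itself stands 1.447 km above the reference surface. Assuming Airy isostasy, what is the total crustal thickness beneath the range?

47.8 km

Root depth r = h ρ_c / (ρ_m − ρ_c) = 1.447 km × 2.8 / 0.58 = 6.986 km.
Total thickness = T + h + r = 39.32 km + 1.447 km + 6.986 km = 47.8 km.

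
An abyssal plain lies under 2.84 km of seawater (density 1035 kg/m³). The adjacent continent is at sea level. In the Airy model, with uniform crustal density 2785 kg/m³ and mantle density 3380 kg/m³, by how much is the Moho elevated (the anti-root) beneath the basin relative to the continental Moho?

Isostatic balance requires: replacing crust with seawater at the top is compensated by replacing crust with mantle at the base: d (ρ_c − ρ_w) = a (ρ_m − ρ_c).
a = d (ρ_c − ρ_w)/(ρ_m − ρ_c) = 2.84 km × 1750/595 = 8.35 km.

8.35 km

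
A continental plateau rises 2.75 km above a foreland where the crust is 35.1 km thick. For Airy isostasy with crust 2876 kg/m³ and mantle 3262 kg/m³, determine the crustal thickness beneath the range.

58.3 km

Root depth r = h ρ_c / (ρ_m − ρ_c) = 2.75 km × 2876 / 386 = 20.49 km.
Total thickness = T + h + r = 35.1 km + 2.75 km + 20.49 km = 58.3 km.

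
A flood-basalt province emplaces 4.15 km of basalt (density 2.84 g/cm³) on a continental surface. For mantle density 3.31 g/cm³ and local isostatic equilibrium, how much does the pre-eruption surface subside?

Subaerial loading: s = t ρ_load / ρ_m.
s = 4.15 km × 2.84/3.31 = 3.56 km.

3.56 km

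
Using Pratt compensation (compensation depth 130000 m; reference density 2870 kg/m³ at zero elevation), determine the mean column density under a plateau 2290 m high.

2820 kg/m³

Pratt balance: ρ_ref D = ρ (D + h).
ρ = ρ_ref D/(D + h) = 2870 × 130000 m/(130000 m + 2290 m) = 2820 kg/m³.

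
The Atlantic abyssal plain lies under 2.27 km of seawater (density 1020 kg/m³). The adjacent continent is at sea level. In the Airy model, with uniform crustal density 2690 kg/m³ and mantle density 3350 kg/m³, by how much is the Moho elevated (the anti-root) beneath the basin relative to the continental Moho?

For local isostatic compensation: replacing crust with seawater at the top is compensated by replacing crust with mantle at the base: d (ρ_c − ρ_w) = a (ρ_m − ρ_c).
a = d (ρ_c − ρ_w)/(ρ_m − ρ_c) = 2.27 km × 1670/660 = 5.74 km.

5.74 km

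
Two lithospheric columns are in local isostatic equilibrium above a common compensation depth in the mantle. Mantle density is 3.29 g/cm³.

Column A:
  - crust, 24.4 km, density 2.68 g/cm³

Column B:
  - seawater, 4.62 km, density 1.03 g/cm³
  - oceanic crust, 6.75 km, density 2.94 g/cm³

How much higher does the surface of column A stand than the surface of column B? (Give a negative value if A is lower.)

For any compensation level in the mantle, the mantle terms cancel and isostasy reduces to e = (Σt_A − Σt_B) − (Σ(ρt)_A − Σ(ρt)_B) / ρ_m.
Σt_A = 24.4 km; Σt_B = 11.37 km; Σ(ρt)_A = 65.392; Σ(ρt)_B = 24.6036 (in km·g/cm³).
e = (24.4 − 11.37) − (65.392 − 24.6036) / 3.29 = 0.632 km.

0.632 km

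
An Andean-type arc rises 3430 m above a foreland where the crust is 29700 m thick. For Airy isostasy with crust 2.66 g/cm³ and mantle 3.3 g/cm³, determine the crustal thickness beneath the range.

47400 m

Root depth r = h ρ_c / (ρ_m − ρ_c) = 3430 m × 2.66 / 0.64 = 14260 m.
Total thickness = T + h + r = 29700 m + 3430 m + 14260 m = 47400 m.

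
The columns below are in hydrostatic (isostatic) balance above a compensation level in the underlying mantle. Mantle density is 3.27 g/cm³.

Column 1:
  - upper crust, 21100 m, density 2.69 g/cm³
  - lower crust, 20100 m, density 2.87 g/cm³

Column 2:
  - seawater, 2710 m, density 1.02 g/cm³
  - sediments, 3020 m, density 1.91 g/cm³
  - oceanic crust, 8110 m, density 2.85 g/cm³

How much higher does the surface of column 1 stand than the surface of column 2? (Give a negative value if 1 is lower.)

2040 m

For any compensation level in the mantle, the mantle terms cancel and isostasy reduces to e = (Σt_1 − Σt_2) − (Σ(ρt)_1 − Σ(ρt)_2) / ρ_m.
Σt_1 = 41200 m; Σt_2 = 13840 m; Σ(ρt)_1 = 114446; Σ(ρt)_2 = 31645.9 (in m·g/cm³).
e = (41200 − 13840) − (114446 − 31645.9) / 3.27 = 2040 m.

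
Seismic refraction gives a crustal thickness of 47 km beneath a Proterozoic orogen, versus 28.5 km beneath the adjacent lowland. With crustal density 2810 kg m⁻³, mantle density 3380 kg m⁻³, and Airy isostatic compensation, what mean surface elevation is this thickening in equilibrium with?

3.12 km

Excess crust Δ = 47 km − 28.5 km = 18.5 km, split between elevation h and root r with h + r = Δ.
Airy balance ρ_c h = (ρ_m − ρ_c) r gives r = h ρ_c/(ρ_m − ρ_c), so h (1 + ρ_c/(ρ_m − ρ_c)) = Δ, i.e. h = Δ (ρ_m − ρ_c)/ρ_m.
h = 18.5 km × 570/3380 = 3.12 km.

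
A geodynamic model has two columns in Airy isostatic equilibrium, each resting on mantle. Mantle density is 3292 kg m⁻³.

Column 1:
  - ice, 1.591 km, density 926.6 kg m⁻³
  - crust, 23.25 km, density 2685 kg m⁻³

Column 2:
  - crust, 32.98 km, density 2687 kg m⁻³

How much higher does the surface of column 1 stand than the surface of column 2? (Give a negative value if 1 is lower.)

−0.631 km

For any compensation level in the mantle, the mantle terms cancel and isostasy reduces to e = (Σt_1 − Σt_2) − (Σ(ρt)_1 − Σ(ρt)_2) / ρ_m.
Σt_1 = 24.841 km; Σt_2 = 32.98 km; Σ(ρt)_1 = 63900.4706; Σ(ρt)_2 = 88617.26 (in km·kg m⁻³).
e = (24.841 − 32.98) − (63900.4706 − 88617.26) / 3292 = −0.631 km.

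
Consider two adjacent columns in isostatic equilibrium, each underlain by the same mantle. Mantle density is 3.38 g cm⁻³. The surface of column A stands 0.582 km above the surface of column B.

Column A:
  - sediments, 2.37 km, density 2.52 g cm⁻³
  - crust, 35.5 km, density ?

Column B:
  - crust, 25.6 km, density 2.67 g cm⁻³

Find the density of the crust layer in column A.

2.87 g cm⁻³

Take the compensation level at the base of the deeper column (depth z_c below the surface of column A) and equate Σ ρ_i t_i down to z_c; mantle fills any gap and the z_c terms cancel.
Column A: 2.37×2.52 + 35.5×ρ + (z_c − 37.87)×3.38
Column B: 0.582×0 + 25.6×2.67 + (z_c − 0.582 − 25.6)×3.38
The z_c×3.38 term appears on both sides and cancels. Collect the known terms of each column as K = Σ(ρt)_known − 3.38 × (depth of known layers): K_A = 5.9724 − 3.38×37.87 = −122.0282; K_B = 68.352 − 3.38×(0.582 + 25.6) = −20.14316.
Balance: K_A + 35.5×ρ = K_B, so ρ = (K_B − K_A)/35.5 = 101.885/35.5 = 2.87 g cm⁻³.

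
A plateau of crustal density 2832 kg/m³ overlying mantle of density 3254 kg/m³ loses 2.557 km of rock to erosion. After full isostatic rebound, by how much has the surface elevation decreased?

Rebound u = e ρ_c/ρ_m = 2.557 km × 2832/3254 = 2.225 km.
Net surface drop = e − u = 2.557 km − 2.225 km = e (ρ_m − ρ_c)/ρ_m = 0.332 km.

0.332 km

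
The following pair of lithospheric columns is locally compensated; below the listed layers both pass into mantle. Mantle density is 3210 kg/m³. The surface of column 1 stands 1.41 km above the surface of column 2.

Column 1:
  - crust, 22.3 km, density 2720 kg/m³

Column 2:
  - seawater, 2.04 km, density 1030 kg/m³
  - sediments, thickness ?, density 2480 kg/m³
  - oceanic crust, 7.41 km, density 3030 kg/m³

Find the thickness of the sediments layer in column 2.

0.849 km

Take the compensation level at the base of the deeper column (depth z_c below the surface of column 1) and equate Σ ρ_i t_i down to z_c; mantle fills any gap and the z_c terms cancel.
Column 1: 22.3×2720 + (z_c − 22.3)×3210
Column 2: 1.41×0 + 2.04×1030 + x×2480 + 7.41×3030 + (z_c − 1.41 − 9.45 − x)×3210
The z_c×3210 term appears on both sides and cancels. Collect the known terms of each column as K = Σ(ρt)_known − 3210 × (depth of known layers): K_1 = 60656 − 3210×22.3 = −10927; K_2 = 24553.5 − 3210×(1.41 + 9.45) = −10307.1.
Balance: K_1 = K_2 − x×(3210 − 2480), so x = (K_2 − K_1)/(3210 − 2480) = 619.9/730 = 0.849 km.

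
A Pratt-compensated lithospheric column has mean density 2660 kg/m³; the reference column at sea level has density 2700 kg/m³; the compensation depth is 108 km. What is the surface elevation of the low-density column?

1.62 km

ρ_ref D = ρ (D + h) → h = D (ρ_ref − ρ)/ρ.
h = 108 km × (2700 − 2660)/2660 = 1.62 km.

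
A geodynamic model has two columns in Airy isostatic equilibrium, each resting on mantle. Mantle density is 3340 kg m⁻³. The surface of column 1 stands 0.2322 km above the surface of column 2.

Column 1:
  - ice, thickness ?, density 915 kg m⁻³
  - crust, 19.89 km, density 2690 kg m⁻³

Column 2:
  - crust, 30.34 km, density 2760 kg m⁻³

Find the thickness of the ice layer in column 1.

2.25 km

Take the compensation level at the base of the deeper column (depth z_c below the surface of column 1) and equate Σ ρ_i t_i down to z_c; mantle fills any gap and the z_c terms cancel.
Column 1: x×915 + 19.89×2690 + (z_c − 19.89 − x)×3340
Column 2: 0.2322×0 + 30.34×2760 + (z_c − 0.2322 − 30.34)×3340
The z_c×3340 term appears on both sides and cancels. Collect the known terms of each column as K = Σ(ρt)_known − 3340 × (depth of known layers): K_1 = 53504.1 − 3340×19.89 = −12928.5; K_2 = 83738.4 − 3340×(0.2322 + 30.34) = −18372.748.
Balance: K_1 − x×(3340 − 915) = K_2, so x = (K_1 − K_2)/(3340 − 915) = 5444.25/2425 = 2.25 km.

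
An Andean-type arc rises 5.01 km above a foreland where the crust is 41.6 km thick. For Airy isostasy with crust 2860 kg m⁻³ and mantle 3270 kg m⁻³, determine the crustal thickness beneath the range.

81.6 km

Root depth r = h ρ_c / (ρ_m − ρ_c) = 5.01 km × 2860 / 410 = 34.95 km.
Total thickness = T + h + r = 41.6 km + 5.01 km + 34.95 km = 81.6 km.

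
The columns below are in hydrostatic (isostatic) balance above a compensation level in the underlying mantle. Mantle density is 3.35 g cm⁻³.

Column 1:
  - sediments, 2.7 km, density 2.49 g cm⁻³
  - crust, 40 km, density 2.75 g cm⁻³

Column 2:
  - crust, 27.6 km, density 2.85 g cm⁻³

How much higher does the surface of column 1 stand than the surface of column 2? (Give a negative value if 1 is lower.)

For any compensation level in the mantle, the mantle terms cancel and isostasy reduces to e = (Σt_1 − Σt_2) − (Σ(ρt)_1 − Σ(ρt)_2) / ρ_m.
Σt_1 = 42.7 km; Σt_2 = 27.6 km; Σ(ρt)_1 = 116.723; Σ(ρt)_2 = 78.66 (in km·g cm⁻³).
e = (42.7 − 27.6) − (116.723 − 78.66) / 3.35 = 3.74 km.

3.74 km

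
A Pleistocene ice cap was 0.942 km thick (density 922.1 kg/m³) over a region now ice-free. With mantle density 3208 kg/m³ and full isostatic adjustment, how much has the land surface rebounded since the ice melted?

Removing the load lets mantle flow back in; uplift u satisfies ρ_ice t = ρ_m u.
u = t ρ_ice/ρ_m = 0.942 km × 922.1/3208 = 0.271 km.

0.271 km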